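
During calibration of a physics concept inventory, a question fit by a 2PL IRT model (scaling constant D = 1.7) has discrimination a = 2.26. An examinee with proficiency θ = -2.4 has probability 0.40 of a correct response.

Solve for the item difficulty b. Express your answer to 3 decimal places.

P(θ) = 1 / (1 + exp(−D·a(θ − b)))
logit(0.40) = ln(0.40/0.60) = -0.4055
b = θ − logit/(1.7·a) = -2.4 − (-0.4055)/3.8420 = -2.2945

-2.294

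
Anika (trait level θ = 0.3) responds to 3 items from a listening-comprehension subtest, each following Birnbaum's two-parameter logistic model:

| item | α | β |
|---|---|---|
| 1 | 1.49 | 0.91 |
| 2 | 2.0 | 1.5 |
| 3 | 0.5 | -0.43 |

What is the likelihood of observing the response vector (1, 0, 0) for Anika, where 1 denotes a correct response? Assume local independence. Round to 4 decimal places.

P(θ) = 1 / (1 + exp(−α(θ − β)))
P_1 = 1/(1+e^{0.9089}) = 0.2872
P_2 = 1/(1+e^{2.4000}) = 0.0832
P_3 = 1/(1+e^{-0.3650}) = 0.5903
L = P_1 × (1−P_2) × (1−P_3) = 0.2872 × 0.9168 × 0.4097 = 0.10790

0.1079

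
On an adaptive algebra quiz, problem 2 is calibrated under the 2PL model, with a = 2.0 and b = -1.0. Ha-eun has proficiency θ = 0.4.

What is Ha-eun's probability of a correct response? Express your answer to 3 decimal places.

0.943

P(θ) = 1 / (1 + exp(−a(θ − b)))
Exponent: 2.0 × (0.4 − (-1.0)) = 2.8000
1/(1 + e^{-2.8000}) = 0.9427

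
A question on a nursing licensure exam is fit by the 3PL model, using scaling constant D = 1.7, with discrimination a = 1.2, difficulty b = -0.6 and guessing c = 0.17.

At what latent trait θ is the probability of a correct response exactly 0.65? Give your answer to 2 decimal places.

-0.45

P(θ) = c + (1 − c) · 1 / (1 + exp(−D·a(θ − b)))
Remove guessing floor: (0.65 − 0.17)/(1 − 0.17) = 0.5783
logit = ln(0.5783/0.4217) = 0.3159
θ = b + logit/(1.7·a) = -0.6 + 0.3159/2.0400 = -0.4452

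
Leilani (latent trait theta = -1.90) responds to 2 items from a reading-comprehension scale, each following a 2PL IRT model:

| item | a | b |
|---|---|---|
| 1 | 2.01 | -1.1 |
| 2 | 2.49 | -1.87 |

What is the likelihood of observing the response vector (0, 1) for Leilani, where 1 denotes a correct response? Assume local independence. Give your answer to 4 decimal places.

0.4010

P(theta) = 1 / (1 + exp(−a(theta − b)))
P_1 = 1/(1+e^{1.6080}) = 0.1669
P_2 = 1/(1+e^{0.0747}) = 0.4813
L = (1−P_1) × P_2 = 0.8331 × 0.4813 = 0.40102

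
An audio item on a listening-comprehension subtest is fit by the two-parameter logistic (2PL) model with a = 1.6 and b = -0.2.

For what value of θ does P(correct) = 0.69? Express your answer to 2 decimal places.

P(θ) = 1 / (1 + exp(−a(θ − b)))
logit = ln(0.6900/0.3100) = 0.8001
θ = b + logit/(a) = -0.2 + 0.8001/1.6000 = 0.3001

0.30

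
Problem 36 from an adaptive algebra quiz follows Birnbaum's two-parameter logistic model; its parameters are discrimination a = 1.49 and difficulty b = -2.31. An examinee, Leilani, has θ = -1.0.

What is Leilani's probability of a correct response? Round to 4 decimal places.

0.8757

P(θ) = 1 / (1 + exp(−a(θ − b)))
Exponent: 1.49 × (-1.0 − (-2.31)) = 1.9519
1/(1 + e^{-1.9519}) = 0.8757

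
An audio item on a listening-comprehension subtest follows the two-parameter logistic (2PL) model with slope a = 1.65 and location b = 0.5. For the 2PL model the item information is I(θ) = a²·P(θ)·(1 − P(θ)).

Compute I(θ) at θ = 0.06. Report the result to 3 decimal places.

0.598

P = 1/(1+e^{0.7260}) = 0.3261
P(1−P) = 0.3261 × 0.6739 = 0.2197
I = a² × P(1−P) = 1.65² × 0.2197 = 0.59827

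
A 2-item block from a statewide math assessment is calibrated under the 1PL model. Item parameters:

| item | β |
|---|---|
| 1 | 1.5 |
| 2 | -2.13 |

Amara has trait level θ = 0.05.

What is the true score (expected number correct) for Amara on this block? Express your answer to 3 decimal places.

P(θ) = 1 / (1 + exp(−(θ − β)))
P_1 = 1/(1+e^{1.4500}) = 0.1900
P_2 = 1/(1+e^{-2.1800}) = 0.8984
E[score] = 0.1900 + 0.8984 = 1.0884

1.088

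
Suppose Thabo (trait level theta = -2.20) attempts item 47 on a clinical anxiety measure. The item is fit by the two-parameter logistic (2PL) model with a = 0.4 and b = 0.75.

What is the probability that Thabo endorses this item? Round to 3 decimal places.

0.235

P(theta) = 1 / (1 + exp(−a(theta − b)))
Exponent: 0.4 × (-2.20 − 0.75) = -1.1800
1/(1 + e^{1.1800}) = 0.2351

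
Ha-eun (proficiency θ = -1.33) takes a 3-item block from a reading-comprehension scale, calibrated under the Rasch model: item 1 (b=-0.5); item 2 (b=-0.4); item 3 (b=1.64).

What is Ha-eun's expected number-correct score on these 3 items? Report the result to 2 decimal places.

0.64

P(θ) = 1 / (1 + exp(−(θ − b)))
P_1 = 1/(1+e^{0.8300}) = 0.3036
P_2 = 1/(1+e^{0.9300}) = 0.2829
P_3 = 1/(1+e^{2.9700}) = 0.0488
E[score] = 0.3036 + 0.2829 + 0.0488 = 0.6354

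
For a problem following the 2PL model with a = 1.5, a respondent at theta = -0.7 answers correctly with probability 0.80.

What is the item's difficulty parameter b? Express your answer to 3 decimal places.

-1.624

P(theta) = 1 / (1 + exp(−a(theta − b)))
logit(0.80) = ln(0.80/0.20) = 1.3863
b = theta − logit/(a) = -0.7 − 1.3863/1.5000 = -1.6242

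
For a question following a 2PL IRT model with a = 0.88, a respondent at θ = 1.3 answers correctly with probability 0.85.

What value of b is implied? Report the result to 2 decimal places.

-0.67

P(θ) = 1 / (1 + exp(−a(θ − b)))
logit(0.85) = ln(0.85/0.15) = 1.7346
b = θ − logit/(a) = 1.3 − 1.7346/0.8800 = -0.6711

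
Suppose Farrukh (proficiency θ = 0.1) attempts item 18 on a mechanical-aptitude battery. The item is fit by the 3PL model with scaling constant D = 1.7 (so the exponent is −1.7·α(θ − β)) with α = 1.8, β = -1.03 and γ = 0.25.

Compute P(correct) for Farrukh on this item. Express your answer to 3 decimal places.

P(θ) = γ + (1 − γ) · 1 / (1 + exp(−D·α(θ − β)))
Exponent: 1.7 × 1.8 × (0.1 − (-1.03)) = 3.4578
1/(1 + e^{-3.4578}) = 0.9695
P = 0.25 + 0.75 × 0.9695 = 0.9771

0.977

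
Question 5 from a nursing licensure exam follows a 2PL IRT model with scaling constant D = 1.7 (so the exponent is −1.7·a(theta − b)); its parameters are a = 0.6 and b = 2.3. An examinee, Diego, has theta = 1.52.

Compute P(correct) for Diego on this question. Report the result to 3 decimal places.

0.311

P(theta) = 1 / (1 + exp(−D·a(theta − b)))
Exponent: 1.7 × 0.6 × (1.52 − 2.3) = -0.7956
1/(1 + e^{0.7956}) = 0.3110
P = 0.3110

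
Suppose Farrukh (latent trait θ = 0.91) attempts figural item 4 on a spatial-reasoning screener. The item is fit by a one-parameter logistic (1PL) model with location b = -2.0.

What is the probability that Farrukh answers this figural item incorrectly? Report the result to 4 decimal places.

0.0517

P(θ) = 1 / (1 + exp(−(θ − b)))
Exponent: (0.91 − (-2.0)) = 2.9100
1/(1 + e^{-2.9100}) = 0.9483
P = 0.9483
P(incorrect) = 1 − 0.9483 = 0.0517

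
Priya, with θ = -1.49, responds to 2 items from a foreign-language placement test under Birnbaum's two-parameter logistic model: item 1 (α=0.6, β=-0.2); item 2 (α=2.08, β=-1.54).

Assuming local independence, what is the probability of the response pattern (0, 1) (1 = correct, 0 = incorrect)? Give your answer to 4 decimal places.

P(θ) = 1 / (1 + exp(−α(θ − β)))
P_1 = 1/(1+e^{0.7740}) = 0.3156
P_2 = 1/(1+e^{-0.1040}) = 0.5260
L = (1−P_1) × P_2 = 0.6844 × 0.5260 = 0.35997

0.3600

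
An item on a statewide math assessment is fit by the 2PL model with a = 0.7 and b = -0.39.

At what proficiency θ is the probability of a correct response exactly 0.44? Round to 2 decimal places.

P(θ) = 1 / (1 + exp(−a(θ − b)))
logit = ln(0.4400/0.5600) = -0.2412
θ = b + logit/(a) = -0.39 + (-0.2412)/0.7000 = -0.7345

-0.73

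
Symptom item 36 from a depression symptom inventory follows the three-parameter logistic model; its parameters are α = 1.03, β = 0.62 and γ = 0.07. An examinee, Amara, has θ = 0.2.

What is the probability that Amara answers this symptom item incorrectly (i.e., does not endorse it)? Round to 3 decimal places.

P(θ) = γ + (1 − γ) · 1 / (1 + exp(−α(θ − β)))
Exponent: 1.03 × (0.2 − 0.62) = -0.4326
1/(1 + e^{0.4326}) = 0.3935
P = 0.07 + 0.93 × 0.3935 = 0.4360
P(incorrect) = 1 − 0.4360 = 0.5640

0.564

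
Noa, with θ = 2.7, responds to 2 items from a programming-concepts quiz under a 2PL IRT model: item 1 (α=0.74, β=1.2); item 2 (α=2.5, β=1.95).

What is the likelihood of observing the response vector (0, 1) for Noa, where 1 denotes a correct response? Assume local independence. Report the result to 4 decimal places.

0.2149

P(θ) = 1 / (1 + exp(−α(θ − β)))
P_1 = 1/(1+e^{-1.1100}) = 0.7521
P_2 = 1/(1+e^{-1.8750}) = 0.8670
L = (1−P_1) × P_2 = 0.2479 × 0.8670 = 0.21491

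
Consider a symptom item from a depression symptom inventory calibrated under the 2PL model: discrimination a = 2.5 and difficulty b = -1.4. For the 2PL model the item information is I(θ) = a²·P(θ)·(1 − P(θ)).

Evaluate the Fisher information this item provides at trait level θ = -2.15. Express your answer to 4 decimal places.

0.7205

P = 1/(1+e^{1.8750}) = 0.1330
P(1−P) = 0.1330 × 0.8670 = 0.1153
I = a² × P(1−P) = 2.5² × 0.1153 = 0.72053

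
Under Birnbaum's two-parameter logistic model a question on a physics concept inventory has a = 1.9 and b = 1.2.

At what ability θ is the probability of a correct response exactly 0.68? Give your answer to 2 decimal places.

1.60

P(θ) = 1 / (1 + exp(−a(θ − b)))
logit = ln(0.6800/0.3200) = 0.7538
θ = b + logit/(a) = 1.2 + 0.7538/1.9000 = 1.5967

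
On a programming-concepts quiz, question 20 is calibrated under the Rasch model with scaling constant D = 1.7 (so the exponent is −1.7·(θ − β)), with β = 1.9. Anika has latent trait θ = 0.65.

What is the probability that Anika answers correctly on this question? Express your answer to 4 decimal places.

P(θ) = 1 / (1 + exp(−D·(θ − β)))
Exponent: 1.7 × (0.65 − 1.9) = -2.1250
1/(1 + e^{2.1250}) = 0.1067
P = 0.1067

0.1067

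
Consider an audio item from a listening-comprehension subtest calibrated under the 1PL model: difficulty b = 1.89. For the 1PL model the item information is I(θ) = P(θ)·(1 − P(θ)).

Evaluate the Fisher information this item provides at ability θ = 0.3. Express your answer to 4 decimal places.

0.1407

P = 1/(1+e^{1.5900}) = 0.1694
P(1−P) = 0.1694 × 0.8306 = 0.1407
I = P(1−P) = 0.14069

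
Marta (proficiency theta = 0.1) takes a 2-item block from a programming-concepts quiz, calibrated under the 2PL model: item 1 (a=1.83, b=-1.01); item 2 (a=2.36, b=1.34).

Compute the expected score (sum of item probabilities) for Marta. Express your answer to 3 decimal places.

P(theta) = 1 / (1 + exp(−a(theta − b)))
P_1 = 1/(1+e^{-2.0313}) = 0.8840
P_2 = 1/(1+e^{2.9264}) = 0.0509
E[score] = 0.8840 + 0.0509 = 0.9349

0.935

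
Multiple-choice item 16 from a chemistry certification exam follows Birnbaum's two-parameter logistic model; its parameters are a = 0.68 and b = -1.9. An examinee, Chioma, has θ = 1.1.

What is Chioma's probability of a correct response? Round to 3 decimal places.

P(θ) = 1 / (1 + exp(−a(θ − b)))
Exponent: 0.68 × (1.1 − (-1.9)) = 2.0400
1/(1 + e^{-2.0400}) = 0.8849

0.885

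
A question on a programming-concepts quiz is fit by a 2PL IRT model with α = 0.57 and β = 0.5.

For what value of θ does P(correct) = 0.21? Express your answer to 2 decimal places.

-1.82

P(θ) = 1 / (1 + exp(−α(θ − β)))
logit = ln(0.2100/0.7900) = -1.3249
θ = β + logit/(α) = 0.5 + (-1.3249)/0.5700 = -1.8244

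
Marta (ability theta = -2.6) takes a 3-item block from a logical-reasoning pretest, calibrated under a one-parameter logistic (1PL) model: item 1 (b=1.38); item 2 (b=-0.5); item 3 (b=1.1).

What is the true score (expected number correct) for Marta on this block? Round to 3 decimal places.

P(theta) = 1 / (1 + exp(−(theta − b)))
P_1 = 1/(1+e^{3.9800}) = 0.0183
P_2 = 1/(1+e^{2.1000}) = 0.1091
P_3 = 1/(1+e^{3.7000}) = 0.0241
E[score] = 0.0183 + 0.1091 + 0.0241 = 0.1516

0.152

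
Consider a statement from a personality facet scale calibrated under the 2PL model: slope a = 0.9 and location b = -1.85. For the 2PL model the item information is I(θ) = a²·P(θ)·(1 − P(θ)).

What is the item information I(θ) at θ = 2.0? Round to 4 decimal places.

P = 1/(1+e^{-3.4650}) = 0.9697
P(1−P) = 0.9697 × 0.0303 = 0.0294
I = a² × P(1−P) = 0.9² × 0.0294 = 0.02382

0.0238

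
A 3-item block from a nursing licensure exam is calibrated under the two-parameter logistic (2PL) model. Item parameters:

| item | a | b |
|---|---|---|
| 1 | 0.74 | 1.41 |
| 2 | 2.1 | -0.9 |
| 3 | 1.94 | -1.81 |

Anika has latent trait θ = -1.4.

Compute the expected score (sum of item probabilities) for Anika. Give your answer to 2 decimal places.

P(θ) = 1 / (1 + exp(−a(θ − b)))
P_1 = 1/(1+e^{2.0794}) = 0.1111
P_2 = 1/(1+e^{1.0500}) = 0.2592
P_3 = 1/(1+e^{-0.7954}) = 0.6890
E[score] = 0.1111 + 0.2592 + 0.6890 = 1.0593

1.06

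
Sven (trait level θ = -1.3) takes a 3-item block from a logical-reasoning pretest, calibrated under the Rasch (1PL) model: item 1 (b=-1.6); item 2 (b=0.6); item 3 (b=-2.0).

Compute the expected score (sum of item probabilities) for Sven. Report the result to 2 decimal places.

1.37

P(θ) = 1 / (1 + exp(−(θ − b)))
P_1 = 1/(1+e^{-0.3000}) = 0.5744
P_2 = 1/(1+e^{1.9000}) = 0.1301
P_3 = 1/(1+e^{-0.7000}) = 0.6682
E[score] = 0.5744 + 0.1301 + 0.6682 = 1.3727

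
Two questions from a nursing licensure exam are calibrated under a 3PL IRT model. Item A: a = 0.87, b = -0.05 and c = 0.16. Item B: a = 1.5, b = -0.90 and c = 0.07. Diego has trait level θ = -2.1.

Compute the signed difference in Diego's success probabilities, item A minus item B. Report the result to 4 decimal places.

P(θ) = c + (1 − c) · 1 / (1 + exp(−a(θ − b)))
P_A = 0.2809
P_B = 0.2019
P_A − P_B = 0.0789

0.0789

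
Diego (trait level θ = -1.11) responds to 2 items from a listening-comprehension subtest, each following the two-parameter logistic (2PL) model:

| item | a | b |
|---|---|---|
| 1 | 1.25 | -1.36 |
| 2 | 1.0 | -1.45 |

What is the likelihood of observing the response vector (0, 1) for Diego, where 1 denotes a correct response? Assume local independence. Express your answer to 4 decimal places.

P(θ) = 1 / (1 + exp(−a(θ − b)))
P_1 = 1/(1+e^{-0.3125}) = 0.5775
P_2 = 1/(1+e^{-0.3400}) = 0.5842
L = (1−P_1) × P_2 = 0.4225 × 0.5842 = 0.24682

0.2468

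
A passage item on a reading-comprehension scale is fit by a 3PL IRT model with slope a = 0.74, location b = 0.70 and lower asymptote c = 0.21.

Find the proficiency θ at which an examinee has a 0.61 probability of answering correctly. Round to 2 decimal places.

P(θ) = c + (1 − c) · 1 / (1 + exp(−a(θ − b)))
Remove guessing floor: (0.61 − 0.21)/(1 − 0.21) = 0.5063
logit = ln(0.5063/0.4937) = 0.0253
θ = b + logit/(a) = 0.70 + 0.0253/0.7400 = 0.7342

0.73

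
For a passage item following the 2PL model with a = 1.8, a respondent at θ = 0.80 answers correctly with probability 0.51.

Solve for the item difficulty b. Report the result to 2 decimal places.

0.78

P(θ) = 1 / (1 + exp(−a(θ − b)))
logit(0.51) = ln(0.51/0.49) = 0.0400
b = θ − logit/(a) = 0.80 − 0.0400/1.8000 = 0.7778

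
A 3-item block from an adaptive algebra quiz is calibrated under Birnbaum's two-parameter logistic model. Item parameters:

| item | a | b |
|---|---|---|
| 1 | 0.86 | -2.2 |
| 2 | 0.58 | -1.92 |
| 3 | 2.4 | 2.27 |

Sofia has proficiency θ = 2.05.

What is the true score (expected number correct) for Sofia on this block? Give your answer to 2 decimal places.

2.25

P(θ) = 1 / (1 + exp(−a(θ − b)))
P_1 = 1/(1+e^{-3.6550}) = 0.9748
P_2 = 1/(1+e^{-2.3026}) = 0.9091
P_3 = 1/(1+e^{0.5280}) = 0.3710
E[score] = 0.9748 + 0.9091 + 0.3710 = 2.2549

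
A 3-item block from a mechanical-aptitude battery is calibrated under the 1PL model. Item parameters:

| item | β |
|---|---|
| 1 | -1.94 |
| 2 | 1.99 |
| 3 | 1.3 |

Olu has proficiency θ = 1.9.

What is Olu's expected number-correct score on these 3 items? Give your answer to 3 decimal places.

2.102

P(θ) = 1 / (1 + exp(−(θ − β)))
P_1 = 1/(1+e^{-3.8400}) = 0.9790
P_2 = 1/(1+e^{0.0900}) = 0.4775
P_3 = 1/(1+e^{-0.6000}) = 0.6457
E[score] = 0.9790 + 0.4775 + 0.6457 = 2.1021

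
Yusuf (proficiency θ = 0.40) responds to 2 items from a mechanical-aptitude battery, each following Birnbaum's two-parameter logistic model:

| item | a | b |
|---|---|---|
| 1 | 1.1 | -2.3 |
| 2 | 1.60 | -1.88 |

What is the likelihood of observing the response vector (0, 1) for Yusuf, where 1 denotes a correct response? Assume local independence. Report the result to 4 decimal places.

0.0476

P(θ) = 1 / (1 + exp(−a(θ − b)))
P_1 = 1/(1+e^{-2.9700}) = 0.9512
P_2 = 1/(1+e^{-3.6480}) = 0.9746
L = (1−P_1) × P_2 = 0.0488 × 0.9746 = 0.04756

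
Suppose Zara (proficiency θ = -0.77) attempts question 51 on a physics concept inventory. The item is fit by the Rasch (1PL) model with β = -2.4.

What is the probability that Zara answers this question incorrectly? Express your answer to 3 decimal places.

P(θ) = 1 / (1 + exp(−(θ − β)))
Exponent: (-0.77 − (-2.4)) = 1.6300
1/(1 + e^{-1.6300}) = 0.8362
P = 0.8362
P(incorrect) = 1 − 0.8362 = 0.1638

0.164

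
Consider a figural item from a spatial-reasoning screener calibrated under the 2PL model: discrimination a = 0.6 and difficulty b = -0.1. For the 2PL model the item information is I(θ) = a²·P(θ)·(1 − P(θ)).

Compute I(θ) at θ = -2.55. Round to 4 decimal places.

0.0547

P = 1/(1+e^{1.4700}) = 0.1869
P(1−P) = 0.1869 × 0.8131 = 0.1520
I = a² × P(1−P) = 0.6² × 0.1520 = 0.05472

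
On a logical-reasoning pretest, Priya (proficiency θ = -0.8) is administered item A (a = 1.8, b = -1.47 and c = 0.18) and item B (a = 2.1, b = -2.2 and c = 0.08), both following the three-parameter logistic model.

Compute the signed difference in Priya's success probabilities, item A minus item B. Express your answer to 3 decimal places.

-0.143

P(θ) = c + (1 − c) · 1 / (1 + exp(−a(θ − b)))
P_A = 0.8111
P_B = 0.9538
P_A − P_B = -0.1427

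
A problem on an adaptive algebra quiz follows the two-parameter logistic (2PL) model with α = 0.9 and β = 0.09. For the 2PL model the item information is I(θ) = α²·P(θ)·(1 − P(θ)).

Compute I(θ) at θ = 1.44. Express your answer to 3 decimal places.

0.143

P = 1/(1+e^{-1.2150}) = 0.7712
P(1−P) = 0.7712 × 0.2288 = 0.1765
I = α² × P(1−P) = 0.9² × 0.1765 = 0.14293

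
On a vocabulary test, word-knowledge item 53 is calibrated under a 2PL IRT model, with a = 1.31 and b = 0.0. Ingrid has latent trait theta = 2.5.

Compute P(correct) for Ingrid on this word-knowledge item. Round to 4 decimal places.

P(theta) = 1 / (1 + exp(−a(theta − b)))
Exponent: 1.31 × (2.5 − 0.0) = 3.2750
1/(1 + e^{-3.2750}) = 0.9636

0.9636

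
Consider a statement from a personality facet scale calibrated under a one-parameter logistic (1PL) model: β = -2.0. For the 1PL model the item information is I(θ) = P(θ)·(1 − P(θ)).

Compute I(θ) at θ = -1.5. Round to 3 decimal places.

P = 1/(1+e^{-0.5000}) = 0.6225
P(1−P) = 0.6225 × 0.3775 = 0.2350
I = P(1−P) = 0.23500

0.235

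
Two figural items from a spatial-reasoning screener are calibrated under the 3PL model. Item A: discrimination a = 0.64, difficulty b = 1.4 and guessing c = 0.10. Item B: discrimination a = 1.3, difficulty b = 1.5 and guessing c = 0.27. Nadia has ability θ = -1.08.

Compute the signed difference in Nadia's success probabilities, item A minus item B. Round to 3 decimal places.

-0.042

P(θ) = c + (1 − c) · 1 / (1 + exp(−a(θ − b)))
P_A = 0.2528
P_B = 0.2946
P_A − P_B = -0.0418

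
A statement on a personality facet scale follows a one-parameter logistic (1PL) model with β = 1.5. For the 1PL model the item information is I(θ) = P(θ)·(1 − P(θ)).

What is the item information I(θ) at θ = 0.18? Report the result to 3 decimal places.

P = 1/(1+e^{1.3200}) = 0.2108
P(1−P) = 0.2108 × 0.7892 = 0.1664
I = P(1−P) = 0.16637

0.166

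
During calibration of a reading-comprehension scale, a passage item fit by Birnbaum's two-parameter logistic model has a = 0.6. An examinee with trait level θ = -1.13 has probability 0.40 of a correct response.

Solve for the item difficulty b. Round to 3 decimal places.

-0.454

P(θ) = 1 / (1 + exp(−a(θ − b)))
logit(0.40) = ln(0.40/0.60) = -0.4055
b = θ − logit/(a) = -1.13 − (-0.4055)/0.6000 = -0.4542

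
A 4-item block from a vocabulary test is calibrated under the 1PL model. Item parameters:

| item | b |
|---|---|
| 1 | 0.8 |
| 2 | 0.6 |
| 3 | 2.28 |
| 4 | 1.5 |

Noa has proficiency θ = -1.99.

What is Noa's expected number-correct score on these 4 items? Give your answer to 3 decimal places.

0.171

P(θ) = 1 / (1 + exp(−(θ − b)))
P_1 = 1/(1+e^{2.7900}) = 0.0579
P_2 = 1/(1+e^{2.5900}) = 0.0698
P_3 = 1/(1+e^{4.2700}) = 0.0138
P_4 = 1/(1+e^{3.4900}) = 0.0296
E[score] = 0.0579 + 0.0698 + 0.0138 + 0.0296 = 0.1710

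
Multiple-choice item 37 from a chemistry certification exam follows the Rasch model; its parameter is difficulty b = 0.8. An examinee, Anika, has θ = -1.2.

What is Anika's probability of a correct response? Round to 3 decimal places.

0.119

P(θ) = 1 / (1 + exp(−(θ − b)))
Exponent: (-1.2 − 0.8) = -2.0000
1/(1 + e^{2.0000}) = 0.1192
P = 0.1192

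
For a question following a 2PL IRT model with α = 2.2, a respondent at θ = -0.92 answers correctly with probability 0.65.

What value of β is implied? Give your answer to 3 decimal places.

-1.201

P(θ) = 1 / (1 + exp(−α(θ − β)))
logit(0.65) = ln(0.65/0.35) = 0.6190
β = θ − logit/(α) = -0.92 − 0.6190/2.2000 = -1.2014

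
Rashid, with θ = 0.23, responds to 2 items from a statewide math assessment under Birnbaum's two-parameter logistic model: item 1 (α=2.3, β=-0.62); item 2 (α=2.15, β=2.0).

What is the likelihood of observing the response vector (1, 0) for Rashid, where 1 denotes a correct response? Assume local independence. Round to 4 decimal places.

P(θ) = 1 / (1 + exp(−α(θ − β)))
P_1 = 1/(1+e^{-1.9550}) = 0.8760
P_2 = 1/(1+e^{3.8055}) = 0.0218
L = P_1 × (1−P_2) = 0.8760 × 0.9782 = 0.85693

0.8569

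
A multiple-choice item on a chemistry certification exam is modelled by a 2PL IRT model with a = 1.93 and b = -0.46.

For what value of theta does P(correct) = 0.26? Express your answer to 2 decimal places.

-1.00

P(theta) = 1 / (1 + exp(−a(theta − b)))
logit = ln(0.2600/0.7400) = -1.0460
theta = b + logit/(a) = -0.46 + (-1.0460)/1.9300 = -1.0020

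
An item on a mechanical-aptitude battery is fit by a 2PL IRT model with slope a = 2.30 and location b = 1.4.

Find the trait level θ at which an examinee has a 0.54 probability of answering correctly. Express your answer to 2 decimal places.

1.47

P(θ) = 1 / (1 + exp(−a(θ − b)))
logit = ln(0.5400/0.4600) = 0.1603
θ = b + logit/(a) = 1.4 + 0.1603/2.3000 = 1.4697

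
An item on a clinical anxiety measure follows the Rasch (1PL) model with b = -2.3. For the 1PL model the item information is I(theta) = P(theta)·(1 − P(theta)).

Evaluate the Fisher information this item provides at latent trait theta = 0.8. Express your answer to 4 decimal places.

0.0412

P = 1/(1+e^{-3.1000}) = 0.9569
P(1−P) = 0.9569 × 0.0431 = 0.0412
I = P(1−P) = 0.04125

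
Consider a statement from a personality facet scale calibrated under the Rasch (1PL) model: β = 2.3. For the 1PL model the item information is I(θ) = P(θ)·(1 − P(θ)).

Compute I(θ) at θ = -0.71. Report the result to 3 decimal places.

0.045

P = 1/(1+e^{3.0100}) = 0.0470
P(1−P) = 0.0470 × 0.9530 = 0.0448
I = P(1−P) = 0.04477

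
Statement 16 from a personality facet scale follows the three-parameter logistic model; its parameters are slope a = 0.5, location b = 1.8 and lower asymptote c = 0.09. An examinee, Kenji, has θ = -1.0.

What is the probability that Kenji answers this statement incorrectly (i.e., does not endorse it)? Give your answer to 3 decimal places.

0.730

P(θ) = c + (1 − c) · 1 / (1 + exp(−a(θ − b)))
Exponent: 0.5 × (-1.0 − 1.8) = -1.4000
1/(1 + e^{1.4000}) = 0.1978
P = 0.09 + 0.91 × 0.1978 = 0.2700
P(incorrect) = 1 − 0.2700 = 0.7300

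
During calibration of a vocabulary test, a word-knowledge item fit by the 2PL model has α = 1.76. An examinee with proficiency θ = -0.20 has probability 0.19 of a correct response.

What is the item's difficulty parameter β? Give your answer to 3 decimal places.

P(θ) = 1 / (1 + exp(−α(θ − β)))
logit(0.19) = ln(0.19/0.81) = -1.4500
β = θ − logit/(α) = -0.20 − (-1.4500)/1.7600 = 0.6239

0.624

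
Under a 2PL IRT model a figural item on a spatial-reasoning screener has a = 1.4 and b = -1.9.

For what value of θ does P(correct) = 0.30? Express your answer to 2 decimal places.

-2.51

P(θ) = 1 / (1 + exp(−a(θ − b)))
logit = ln(0.3000/0.7000) = -0.8473
θ = b + logit/(a) = -1.9 + (-0.8473)/1.4000 = -2.5052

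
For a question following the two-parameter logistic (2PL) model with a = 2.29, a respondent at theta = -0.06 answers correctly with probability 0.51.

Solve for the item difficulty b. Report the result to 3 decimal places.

P(theta) = 1 / (1 + exp(−a(theta − b)))
logit(0.51) = ln(0.51/0.49) = 0.0400
b = theta − logit/(a) = -0.06 − 0.0400/2.2900 = -0.0775

-0.077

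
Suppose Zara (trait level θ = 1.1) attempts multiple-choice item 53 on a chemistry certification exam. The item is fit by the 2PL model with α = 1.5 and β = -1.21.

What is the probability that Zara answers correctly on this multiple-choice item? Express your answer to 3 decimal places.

P(θ) = 1 / (1 + exp(−α(θ − β)))
Exponent: 1.5 × (1.1 − (-1.21)) = 3.4650
1/(1 + e^{-3.4650}) = 0.9697

0.970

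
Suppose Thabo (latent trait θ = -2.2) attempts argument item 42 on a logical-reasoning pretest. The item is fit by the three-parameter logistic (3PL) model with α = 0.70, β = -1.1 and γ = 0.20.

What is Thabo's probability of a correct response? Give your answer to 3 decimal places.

0.453

P(θ) = γ + (1 − γ) · 1 / (1 + exp(−α(θ − β)))
Exponent: 0.70 × (-2.2 − (-1.1)) = -0.7700
1/(1 + e^{0.7700}) = 0.3165
P = 0.20 + 0.80 × 0.3165 = 0.4532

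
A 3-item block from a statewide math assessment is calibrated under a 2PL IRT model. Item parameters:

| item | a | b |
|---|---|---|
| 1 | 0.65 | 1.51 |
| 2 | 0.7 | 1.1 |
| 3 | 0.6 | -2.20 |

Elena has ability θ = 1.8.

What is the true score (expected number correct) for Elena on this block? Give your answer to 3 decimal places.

2.084

P(θ) = 1 / (1 + exp(−a(θ − b)))
P_1 = 1/(1+e^{-0.1885}) = 0.5470
P_2 = 1/(1+e^{-0.4900}) = 0.6201
P_3 = 1/(1+e^{-2.4000}) = 0.9168
E[score] = 0.5470 + 0.6201 + 0.9168 = 2.0839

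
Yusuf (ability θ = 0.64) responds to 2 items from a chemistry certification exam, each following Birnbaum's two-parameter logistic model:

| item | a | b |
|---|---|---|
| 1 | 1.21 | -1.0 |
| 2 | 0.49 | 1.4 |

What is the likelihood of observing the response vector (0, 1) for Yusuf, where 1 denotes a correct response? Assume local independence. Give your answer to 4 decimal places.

P(θ) = 1 / (1 + exp(−a(θ − b)))
P_1 = 1/(1+e^{-1.9844}) = 0.8791
P_2 = 1/(1+e^{0.3724}) = 0.4080
L = (1−P_1) × P_2 = 0.1209 × 0.4080 = 0.04930

0.0493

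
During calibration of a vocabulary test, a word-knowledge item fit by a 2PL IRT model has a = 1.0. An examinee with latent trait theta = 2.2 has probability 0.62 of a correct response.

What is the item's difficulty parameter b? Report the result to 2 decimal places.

1.71

P(theta) = 1 / (1 + exp(−a(theta − b)))
logit(0.62) = ln(0.62/0.38) = 0.4895
b = theta − logit/(a) = 2.2 − 0.4895/1.0000 = 1.7105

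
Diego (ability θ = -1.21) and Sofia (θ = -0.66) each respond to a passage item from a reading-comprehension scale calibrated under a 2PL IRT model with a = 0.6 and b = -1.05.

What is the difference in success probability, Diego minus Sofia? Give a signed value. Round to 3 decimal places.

P(θ) = 1 / (1 + exp(−a(θ − b)))
P(Diego) = 0.4760  [exponent -0.0960]
P(Sofia) = 0.5582  [exponent 0.2340]
Difference = 0.4760 − 0.5582 = -0.0822

-0.082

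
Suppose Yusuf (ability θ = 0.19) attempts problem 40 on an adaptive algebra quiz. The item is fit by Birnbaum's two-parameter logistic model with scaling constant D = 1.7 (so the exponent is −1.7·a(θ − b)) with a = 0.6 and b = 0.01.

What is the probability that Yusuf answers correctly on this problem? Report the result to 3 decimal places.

0.546

P(θ) = 1 / (1 + exp(−D·a(θ − b)))
Exponent: 1.7 × 0.6 × (0.19 − 0.01) = 0.1836
1/(1 + e^{-0.1836}) = 0.5458
P = 0.5458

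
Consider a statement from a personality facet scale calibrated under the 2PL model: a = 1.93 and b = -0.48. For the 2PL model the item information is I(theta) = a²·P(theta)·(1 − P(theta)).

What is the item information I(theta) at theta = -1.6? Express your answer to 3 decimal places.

0.345

P = 1/(1+e^{2.1616}) = 0.1033
P(1−P) = 0.1033 × 0.8967 = 0.0926
I = a² × P(1−P) = 1.93² × 0.0926 = 0.34489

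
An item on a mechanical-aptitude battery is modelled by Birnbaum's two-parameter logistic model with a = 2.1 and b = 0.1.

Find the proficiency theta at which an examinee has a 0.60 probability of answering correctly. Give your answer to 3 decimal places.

P(theta) = 1 / (1 + exp(−a(theta − b)))
logit = ln(0.6000/0.4000) = 0.4055
theta = b + logit/(a) = 0.1 + 0.4055/2.1000 = 0.2931

0.293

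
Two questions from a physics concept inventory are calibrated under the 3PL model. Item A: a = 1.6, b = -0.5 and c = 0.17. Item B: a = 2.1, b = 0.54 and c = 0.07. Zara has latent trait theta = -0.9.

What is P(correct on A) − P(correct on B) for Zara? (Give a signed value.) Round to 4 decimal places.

0.3434

P(theta) = c + (1 − c) · 1 / (1 + exp(−a(theta − b)))
P_A = 0.4566
P_B = 0.1131
P_A − P_B = 0.3434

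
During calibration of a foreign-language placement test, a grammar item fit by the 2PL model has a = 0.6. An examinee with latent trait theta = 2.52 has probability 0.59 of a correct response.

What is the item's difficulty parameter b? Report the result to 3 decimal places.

1.913

P(theta) = 1 / (1 + exp(−a(theta − b)))
logit(0.59) = ln(0.59/0.41) = 0.3640
b = theta − logit/(a) = 2.52 − 0.3640/0.6000 = 1.9134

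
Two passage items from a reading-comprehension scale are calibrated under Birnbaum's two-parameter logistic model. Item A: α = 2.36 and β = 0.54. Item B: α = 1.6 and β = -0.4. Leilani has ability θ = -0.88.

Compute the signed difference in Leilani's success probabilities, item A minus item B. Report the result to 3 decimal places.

P(θ) = 1 / (1 + exp(−α(θ − β)))
P_A = 0.0339
P_B = 0.3169
P_A − P_B = -0.2831

-0.283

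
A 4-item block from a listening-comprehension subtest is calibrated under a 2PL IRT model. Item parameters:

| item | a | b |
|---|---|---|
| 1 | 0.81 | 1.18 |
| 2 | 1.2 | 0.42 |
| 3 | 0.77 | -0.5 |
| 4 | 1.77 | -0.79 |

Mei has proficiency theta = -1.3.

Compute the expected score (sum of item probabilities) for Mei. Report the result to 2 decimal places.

0.87

P(theta) = 1 / (1 + exp(−a(theta − b)))
P_1 = 1/(1+e^{2.0088}) = 0.1183
P_2 = 1/(1+e^{2.0640}) = 0.1126
P_3 = 1/(1+e^{0.6160}) = 0.3507
P_4 = 1/(1+e^{0.9027}) = 0.2885
E[score] = 0.1183 + 0.1126 + 0.3507 + 0.2885 = 0.8701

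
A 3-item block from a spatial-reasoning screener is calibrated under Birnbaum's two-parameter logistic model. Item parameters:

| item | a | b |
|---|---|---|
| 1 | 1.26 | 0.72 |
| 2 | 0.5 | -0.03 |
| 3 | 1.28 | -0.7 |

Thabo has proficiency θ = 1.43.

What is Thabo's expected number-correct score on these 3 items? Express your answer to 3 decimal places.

2.323

P(θ) = 1 / (1 + exp(−a(θ − b)))
P_1 = 1/(1+e^{-0.8946}) = 0.7098
P_2 = 1/(1+e^{-0.7300}) = 0.6748
P_3 = 1/(1+e^{-2.7264}) = 0.9386
E[score] = 0.7098 + 0.6748 + 0.9386 = 2.3232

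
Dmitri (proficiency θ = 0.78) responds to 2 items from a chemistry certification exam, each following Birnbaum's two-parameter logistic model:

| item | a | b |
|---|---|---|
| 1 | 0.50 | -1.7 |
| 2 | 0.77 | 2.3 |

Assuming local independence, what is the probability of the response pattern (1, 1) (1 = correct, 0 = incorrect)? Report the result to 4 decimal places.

P(θ) = 1 / (1 + exp(−a(θ − b)))
P_1 = 1/(1+e^{-1.2400}) = 0.7756
P_2 = 1/(1+e^{1.1704}) = 0.2368
L = P_1 × P_2 = 0.7756 × 0.2368 = 0.18364

0.1836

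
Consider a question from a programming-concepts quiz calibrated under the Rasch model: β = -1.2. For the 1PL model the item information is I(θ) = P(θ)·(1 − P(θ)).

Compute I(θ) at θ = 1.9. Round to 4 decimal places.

0.0412

P = 1/(1+e^{-3.1000}) = 0.9569
P(1−P) = 0.9569 × 0.0431 = 0.0412
I = P(1−P) = 0.04125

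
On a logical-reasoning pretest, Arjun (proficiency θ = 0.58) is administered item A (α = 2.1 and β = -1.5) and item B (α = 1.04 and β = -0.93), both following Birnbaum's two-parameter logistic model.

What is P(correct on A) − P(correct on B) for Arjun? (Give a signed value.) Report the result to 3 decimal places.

P(θ) = 1 / (1 + exp(−α(θ − β)))
P_A = 0.9875
P_B = 0.8278
P_A − P_B = 0.1596

0.160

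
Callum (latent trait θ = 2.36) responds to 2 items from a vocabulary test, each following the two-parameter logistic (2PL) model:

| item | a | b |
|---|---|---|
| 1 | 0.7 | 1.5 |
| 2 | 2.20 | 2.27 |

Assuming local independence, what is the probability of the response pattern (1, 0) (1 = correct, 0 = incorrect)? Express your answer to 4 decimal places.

P(θ) = 1 / (1 + exp(−a(θ − b)))
P_1 = 1/(1+e^{-0.6020}) = 0.6461
P_2 = 1/(1+e^{-0.1980}) = 0.5493
L = P_1 × (1−P_2) = 0.6461 × 0.4507 = 0.29118

0.2912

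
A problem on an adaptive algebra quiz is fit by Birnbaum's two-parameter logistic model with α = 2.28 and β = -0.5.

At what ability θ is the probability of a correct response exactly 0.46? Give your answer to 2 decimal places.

-0.57

P(θ) = 1 / (1 + exp(−α(θ − β)))
logit = ln(0.4600/0.5400) = -0.1603
θ = β + logit/(α) = -0.5 + (-0.1603)/2.2800 = -0.5703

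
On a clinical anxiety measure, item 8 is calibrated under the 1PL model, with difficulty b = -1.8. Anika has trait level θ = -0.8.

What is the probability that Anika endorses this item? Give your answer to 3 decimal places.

P(θ) = 1 / (1 + exp(−(θ − b)))
Exponent: (-0.8 − (-1.8)) = 1.0000
1/(1 + e^{-1.0000}) = 0.7311
P = 0.7311

0.731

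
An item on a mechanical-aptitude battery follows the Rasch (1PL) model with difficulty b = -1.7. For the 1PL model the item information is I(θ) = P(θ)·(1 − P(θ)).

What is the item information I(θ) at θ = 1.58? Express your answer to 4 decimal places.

0.0349

P = 1/(1+e^{-3.2800}) = 0.9637
P(1−P) = 0.9637 × 0.0363 = 0.0349
I = P(1−P) = 0.03495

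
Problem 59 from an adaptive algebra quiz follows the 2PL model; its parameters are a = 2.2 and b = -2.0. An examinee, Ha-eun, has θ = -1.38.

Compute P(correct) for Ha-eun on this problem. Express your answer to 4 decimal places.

0.7964

P(θ) = 1 / (1 + exp(−a(θ − b)))
Exponent: 2.2 × (-1.38 − (-2.0)) = 1.3640
1/(1 + e^{-1.3640}) = 0.7964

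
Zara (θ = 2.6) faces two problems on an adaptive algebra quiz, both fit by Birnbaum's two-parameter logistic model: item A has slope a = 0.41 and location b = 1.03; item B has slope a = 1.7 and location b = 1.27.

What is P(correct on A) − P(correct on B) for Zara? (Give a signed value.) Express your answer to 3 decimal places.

-0.250

P(θ) = 1 / (1 + exp(−a(θ − b)))
P_A = 0.6556
P_B = 0.9056
P_A − P_B = -0.2500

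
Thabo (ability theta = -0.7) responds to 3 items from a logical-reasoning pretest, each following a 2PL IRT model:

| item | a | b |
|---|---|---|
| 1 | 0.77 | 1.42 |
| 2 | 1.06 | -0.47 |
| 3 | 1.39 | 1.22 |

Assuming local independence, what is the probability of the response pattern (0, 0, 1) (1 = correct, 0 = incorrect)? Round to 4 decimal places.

P(theta) = 1 / (1 + exp(−a(theta − b)))
P_1 = 1/(1+e^{1.6324}) = 0.1635
P_2 = 1/(1+e^{0.2438}) = 0.4394
P_3 = 1/(1+e^{2.6688}) = 0.0648
L = (1−P_1) × (1−P_2) × P_3 = 0.8365 × 0.5606 × 0.0648 = 0.03041

0.0304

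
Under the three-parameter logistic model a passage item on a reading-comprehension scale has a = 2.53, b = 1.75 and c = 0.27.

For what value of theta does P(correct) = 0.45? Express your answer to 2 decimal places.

1.31

P(theta) = c + (1 − c) · 1 / (1 + exp(−a(theta − b)))
Remove guessing floor: (0.45 − 0.27)/(1 − 0.27) = 0.2466
logit = ln(0.2466/0.7534) = -1.1170
theta = b + logit/(a) = 1.75 + (-1.1170)/2.5300 = 1.3085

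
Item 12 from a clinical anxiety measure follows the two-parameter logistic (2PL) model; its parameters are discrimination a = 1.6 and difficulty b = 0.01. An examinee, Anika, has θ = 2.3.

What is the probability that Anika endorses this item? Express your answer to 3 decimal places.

P(θ) = 1 / (1 + exp(−a(θ − b)))
Exponent: 1.6 × (2.3 − 0.01) = 3.6640
1/(1 + e^{-3.6640}) = 0.9750

0.975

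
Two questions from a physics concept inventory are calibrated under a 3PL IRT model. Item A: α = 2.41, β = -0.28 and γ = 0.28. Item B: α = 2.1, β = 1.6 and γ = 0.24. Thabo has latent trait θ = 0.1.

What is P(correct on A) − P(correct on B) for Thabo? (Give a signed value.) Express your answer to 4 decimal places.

P(θ) = γ + (1 − γ) · 1 / (1 + exp(−α(θ − β)))
P_A = 0.7942
P_B = 0.2712
P_A − P_B = 0.5230

0.5230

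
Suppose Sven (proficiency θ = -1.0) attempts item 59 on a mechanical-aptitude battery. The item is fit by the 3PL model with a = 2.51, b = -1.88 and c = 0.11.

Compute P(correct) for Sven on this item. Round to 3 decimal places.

P(θ) = c + (1 − c) · 1 / (1 + exp(−a(θ − b)))
Exponent: 2.51 × (-1.0 − (-1.88)) = 2.2088
1/(1 + e^{-2.2088}) = 0.9010
P = 0.11 + 0.89 × 0.9010 = 0.9119

0.912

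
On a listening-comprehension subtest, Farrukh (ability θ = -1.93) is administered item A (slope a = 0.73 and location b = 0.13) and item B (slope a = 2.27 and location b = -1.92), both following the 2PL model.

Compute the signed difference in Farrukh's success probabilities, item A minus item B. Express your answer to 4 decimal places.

P(θ) = 1 / (1 + exp(−a(θ − b)))
P_A = 0.1819
P_B = 0.4943
P_A − P_B = -0.3125

-0.3125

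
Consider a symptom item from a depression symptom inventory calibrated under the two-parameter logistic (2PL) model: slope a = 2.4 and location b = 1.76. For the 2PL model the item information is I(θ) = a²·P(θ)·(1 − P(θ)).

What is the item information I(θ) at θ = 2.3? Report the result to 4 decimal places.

0.9716

P = 1/(1+e^{-1.2960}) = 0.7852
P(1−P) = 0.7852 × 0.2148 = 0.1687
I = a² × P(1−P) = 2.4² × 0.1687 = 0.97162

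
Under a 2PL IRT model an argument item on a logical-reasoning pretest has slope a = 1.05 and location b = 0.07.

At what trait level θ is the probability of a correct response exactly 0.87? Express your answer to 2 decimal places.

1.88

P(θ) = 1 / (1 + exp(−a(θ − b)))
logit = ln(0.8700/0.1300) = 1.9010
θ = b + logit/(a) = 0.07 + 1.9010/1.0500 = 1.8804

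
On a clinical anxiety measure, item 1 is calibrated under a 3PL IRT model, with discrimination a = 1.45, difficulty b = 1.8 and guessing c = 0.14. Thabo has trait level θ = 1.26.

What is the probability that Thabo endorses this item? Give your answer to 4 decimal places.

P(θ) = c + (1 − c) · 1 / (1 + exp(−a(θ − b)))
Exponent: 1.45 × (1.26 − 1.8) = -0.7830
1/(1 + e^{0.7830}) = 0.3137
P = 0.14 + 0.86 × 0.3137 = 0.4098

0.4098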